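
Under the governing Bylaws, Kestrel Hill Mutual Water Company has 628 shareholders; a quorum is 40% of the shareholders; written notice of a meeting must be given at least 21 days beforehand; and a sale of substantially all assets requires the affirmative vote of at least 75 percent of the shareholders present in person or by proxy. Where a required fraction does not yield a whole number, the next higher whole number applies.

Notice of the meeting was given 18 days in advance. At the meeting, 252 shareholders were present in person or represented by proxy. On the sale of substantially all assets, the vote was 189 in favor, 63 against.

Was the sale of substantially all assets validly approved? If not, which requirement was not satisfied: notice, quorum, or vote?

Invalid — notice requirement not satisfied.

Notice: 18 days given; 21 required. Not satisfied.
Quorum: 40% of 628 = 251.20, rounded up to 252; 252 present. Satisfied.
Vote: requires three-fourths of those present (252); 3/4 of 252 = 189, so 189 needed; 189 in favor. Satisfied.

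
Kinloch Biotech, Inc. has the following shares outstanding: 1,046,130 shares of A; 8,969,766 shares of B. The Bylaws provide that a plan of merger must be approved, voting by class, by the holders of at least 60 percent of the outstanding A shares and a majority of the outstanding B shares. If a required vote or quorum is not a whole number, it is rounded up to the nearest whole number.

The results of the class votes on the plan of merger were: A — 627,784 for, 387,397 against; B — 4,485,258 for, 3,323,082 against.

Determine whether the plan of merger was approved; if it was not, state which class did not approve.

A: 3/5 of 1046130 = 627678; 627,678 required, 627,784 in favor — approved.
B: a majority of 8969766 is 4484884; 4,484,884 required, 4,485,258 in favor — approved.

Approved — every class gave the required vote.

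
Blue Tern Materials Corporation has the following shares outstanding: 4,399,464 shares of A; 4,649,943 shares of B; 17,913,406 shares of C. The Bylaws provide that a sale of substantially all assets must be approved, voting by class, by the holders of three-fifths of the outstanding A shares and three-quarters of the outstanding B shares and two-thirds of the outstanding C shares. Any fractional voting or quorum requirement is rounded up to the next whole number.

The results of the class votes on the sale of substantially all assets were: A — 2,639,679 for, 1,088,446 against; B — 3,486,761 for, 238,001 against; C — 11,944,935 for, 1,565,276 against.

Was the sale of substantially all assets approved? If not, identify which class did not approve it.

Not approved — the B shares did not give the required vote.

A: 3/5 of 4399464 = 2639678.40, rounded up to 2639679; 2,639,679 required, 2,639,679 in favor — approved.
B: 3/4 of 4649943 = 3487457.25, rounded up to 3487458; 3,487,458 required, 3,486,761 in favor — not approved.
C: 2/3 of 17913406 = 11942270.67, rounded up to 11942271; 11,942,271 required, 11,944,935 in favor — approved.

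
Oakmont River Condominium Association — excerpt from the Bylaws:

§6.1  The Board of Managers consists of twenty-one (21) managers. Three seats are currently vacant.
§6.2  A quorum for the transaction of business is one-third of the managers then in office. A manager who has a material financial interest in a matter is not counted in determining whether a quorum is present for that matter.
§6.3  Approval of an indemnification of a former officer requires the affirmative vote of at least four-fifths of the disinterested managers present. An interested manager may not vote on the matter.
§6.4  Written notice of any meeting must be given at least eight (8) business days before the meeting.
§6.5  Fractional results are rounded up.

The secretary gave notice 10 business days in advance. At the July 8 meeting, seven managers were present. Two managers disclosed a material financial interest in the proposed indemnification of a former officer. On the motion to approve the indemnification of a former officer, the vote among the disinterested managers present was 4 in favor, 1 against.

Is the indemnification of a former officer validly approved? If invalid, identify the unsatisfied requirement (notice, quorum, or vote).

Notice: 10 business days given; 8 required (10 ≥ 8). Satisfied.
Quorum: 7 present, but the 2 interested managers do not count, leaving 5. Quorum is 6. Not satisfied.
Vote: the indemnification of a former officer requires four-fifths of the disinterested managers present (7 − 2 = 5). 4/5 of 5 = 4, so 4 affirmative votes are needed; 4 voted in favor. Satisfied. (Moot — without a quorum no business can be validly transacted.)

Invalid — quorum requirement not satisfied.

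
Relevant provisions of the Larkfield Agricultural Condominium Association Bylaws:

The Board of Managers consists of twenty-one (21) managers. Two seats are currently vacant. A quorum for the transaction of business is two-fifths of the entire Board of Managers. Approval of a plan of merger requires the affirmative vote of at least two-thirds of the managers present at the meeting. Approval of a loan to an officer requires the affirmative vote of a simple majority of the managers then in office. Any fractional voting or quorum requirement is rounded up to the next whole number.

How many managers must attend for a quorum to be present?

2/5 of 21 = 8.40, rounded up to 9.

9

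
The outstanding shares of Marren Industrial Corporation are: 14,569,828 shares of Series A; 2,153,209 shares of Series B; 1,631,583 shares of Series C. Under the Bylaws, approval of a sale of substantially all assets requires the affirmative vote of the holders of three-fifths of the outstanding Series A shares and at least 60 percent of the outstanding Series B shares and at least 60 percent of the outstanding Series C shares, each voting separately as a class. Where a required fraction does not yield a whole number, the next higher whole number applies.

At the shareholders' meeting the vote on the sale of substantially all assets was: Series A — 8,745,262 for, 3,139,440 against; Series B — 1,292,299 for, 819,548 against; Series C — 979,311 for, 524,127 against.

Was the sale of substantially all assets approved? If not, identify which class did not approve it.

Series A: 3/5 of 14569828 = 8741896.80, rounded up to 8741897; 8,741,897 required, 8,745,262 in favor — approved.
Series B: 3/5 of 2153209 = 1291925.40, rounded up to 1291926; 1,291,926 required, 1,292,299 in favor — approved.
Series C: 3/5 of 1631583 = 978949.80, rounded up to 978950; 978,950 required, 979,311 in favor — approved.

Approved — every class gave the required vote.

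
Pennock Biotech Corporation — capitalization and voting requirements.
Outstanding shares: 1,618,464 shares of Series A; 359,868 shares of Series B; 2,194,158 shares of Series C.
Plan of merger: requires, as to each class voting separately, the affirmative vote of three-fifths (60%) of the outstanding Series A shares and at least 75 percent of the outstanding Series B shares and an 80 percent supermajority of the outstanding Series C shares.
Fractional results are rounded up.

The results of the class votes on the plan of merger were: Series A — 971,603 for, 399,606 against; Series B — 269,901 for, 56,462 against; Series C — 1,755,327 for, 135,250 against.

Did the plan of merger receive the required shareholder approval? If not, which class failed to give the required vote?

Series A: 3/5 of 1618464 = 971078.40, rounded up to 971079; 971,079 required, 971,603 in favor — approved.
Series B: 3/4 of 359868 = 269901; 269,901 required, 269,901 in favor — approved.
Series C: 4/5 of 2194158 = 1755326.40, rounded up to 1755327; 1,755,327 required, 1,755,327 in favor — approved.

Approved — every class gave the required vote.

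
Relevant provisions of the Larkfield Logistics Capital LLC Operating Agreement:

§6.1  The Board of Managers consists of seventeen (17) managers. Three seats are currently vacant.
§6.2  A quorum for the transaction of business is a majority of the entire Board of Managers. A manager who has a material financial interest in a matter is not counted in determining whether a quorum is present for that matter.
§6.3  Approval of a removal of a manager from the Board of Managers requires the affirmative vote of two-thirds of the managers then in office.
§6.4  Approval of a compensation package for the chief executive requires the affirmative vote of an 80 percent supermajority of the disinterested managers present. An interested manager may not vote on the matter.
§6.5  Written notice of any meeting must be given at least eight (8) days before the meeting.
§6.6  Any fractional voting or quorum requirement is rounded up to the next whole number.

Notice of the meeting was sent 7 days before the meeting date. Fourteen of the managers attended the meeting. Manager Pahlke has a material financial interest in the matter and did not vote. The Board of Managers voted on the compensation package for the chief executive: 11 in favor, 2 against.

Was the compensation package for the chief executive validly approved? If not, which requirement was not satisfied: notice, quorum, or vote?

Invalid — notice requirement not satisfied.

Notice: 7 days given; 8 required (7 < 8). Not satisfied.
Quorum: 14 present, but the 1 interested manager does not count, leaving 13. Quorum is 9. Satisfied.
Vote: the compensation package for the chief executive requires four-fifths of the disinterested managers present (14 − 1 = 13). 4/5 of 13 = 10.40, rounded up to 11, so 11 affirmative votes are needed; 11 voted in favor. Satisfied.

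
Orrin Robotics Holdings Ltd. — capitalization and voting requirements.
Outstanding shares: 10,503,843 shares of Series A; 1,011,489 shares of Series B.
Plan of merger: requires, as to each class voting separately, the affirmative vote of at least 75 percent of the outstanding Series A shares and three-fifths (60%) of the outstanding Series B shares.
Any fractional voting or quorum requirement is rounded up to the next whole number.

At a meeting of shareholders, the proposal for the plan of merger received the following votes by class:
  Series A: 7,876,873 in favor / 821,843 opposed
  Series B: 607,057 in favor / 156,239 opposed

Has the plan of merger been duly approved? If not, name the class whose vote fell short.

Not approved — the Series A shares did not give the required vote.

Series A: 3/4 of 10503843 = 7877882.25, rounded up to 7877883; 7,877,883 required, 7,876,873 in favor — not approved.
Series B: 3/5 of 1011489 = 606893.40, rounded up to 606894; 606,894 required, 607,057 in favor — approved.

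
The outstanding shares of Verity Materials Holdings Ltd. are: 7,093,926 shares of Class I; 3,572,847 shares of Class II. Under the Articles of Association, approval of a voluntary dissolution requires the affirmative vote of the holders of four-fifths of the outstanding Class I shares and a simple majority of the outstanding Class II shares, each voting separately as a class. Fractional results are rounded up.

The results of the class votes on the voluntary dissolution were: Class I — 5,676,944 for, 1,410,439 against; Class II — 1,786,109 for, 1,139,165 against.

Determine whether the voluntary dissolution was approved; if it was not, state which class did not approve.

Class I: 4/5 of 7093926 = 5675140.80, rounded up to 5675141; 5,675,141 required, 5,676,944 in favor — approved.
Class II: a majority of 3572847 is 1786424; 1,786,424 required, 1,786,109 in favor — not approved.

Not approved — the Class II shares did not give the required vote.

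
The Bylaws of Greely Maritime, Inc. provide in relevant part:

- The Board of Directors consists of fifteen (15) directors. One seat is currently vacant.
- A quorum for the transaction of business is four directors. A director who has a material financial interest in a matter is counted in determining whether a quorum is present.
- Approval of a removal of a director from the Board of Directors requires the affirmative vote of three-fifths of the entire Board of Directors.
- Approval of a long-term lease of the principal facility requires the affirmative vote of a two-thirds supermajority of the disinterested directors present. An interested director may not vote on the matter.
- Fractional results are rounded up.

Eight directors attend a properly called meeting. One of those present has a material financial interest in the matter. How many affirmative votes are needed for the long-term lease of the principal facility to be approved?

5

The long-term lease of the principal facility requires two-thirds of the disinterested directors present (8 − 1 = 7).
2/3 of 7 = 4.67, rounded up to 5.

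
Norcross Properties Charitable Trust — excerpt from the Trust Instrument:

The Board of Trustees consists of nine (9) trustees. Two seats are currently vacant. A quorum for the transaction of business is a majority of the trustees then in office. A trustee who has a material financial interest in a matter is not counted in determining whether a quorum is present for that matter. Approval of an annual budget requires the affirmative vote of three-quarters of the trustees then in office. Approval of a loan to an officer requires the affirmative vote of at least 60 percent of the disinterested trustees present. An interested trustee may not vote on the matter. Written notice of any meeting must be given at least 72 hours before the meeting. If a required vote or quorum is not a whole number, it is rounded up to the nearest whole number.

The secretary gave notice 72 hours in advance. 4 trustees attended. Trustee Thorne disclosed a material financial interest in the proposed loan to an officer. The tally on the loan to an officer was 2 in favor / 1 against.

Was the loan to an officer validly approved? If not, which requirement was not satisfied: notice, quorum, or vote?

Notice: 72 hours given; 72 required (72 ≥ 72). Satisfied.
Quorum: 4 present, but the 1 interested trustee does not count, leaving 3. Quorum is 4. Not satisfied.
Vote: the loan to an officer requires three-fifths of the disinterested trustees present (4 − 1 = 3). 3/5 of 3 = 1.80, rounded up to 2, so 2 affirmative votes are needed; 2 voted in favor. Satisfied. (Moot — without a quorum no business can be validly transacted.)

Invalid — quorum requirement not satisfied.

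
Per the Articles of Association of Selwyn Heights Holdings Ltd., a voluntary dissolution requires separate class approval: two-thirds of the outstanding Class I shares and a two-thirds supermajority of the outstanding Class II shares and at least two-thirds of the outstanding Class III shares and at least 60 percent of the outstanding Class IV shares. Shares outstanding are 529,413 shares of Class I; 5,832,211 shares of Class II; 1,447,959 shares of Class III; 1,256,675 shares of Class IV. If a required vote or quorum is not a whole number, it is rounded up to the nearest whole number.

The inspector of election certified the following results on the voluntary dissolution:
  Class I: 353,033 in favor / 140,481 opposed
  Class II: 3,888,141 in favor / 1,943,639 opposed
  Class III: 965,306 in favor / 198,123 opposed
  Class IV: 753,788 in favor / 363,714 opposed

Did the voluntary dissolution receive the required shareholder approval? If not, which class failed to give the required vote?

Class I: 2/3 of 529413 = 352942; 352,942 required, 353,033 in favor — approved.
Class II: 2/3 of 5832211 = 3888140.67, rounded up to 3888141; 3,888,141 required, 3,888,141 in favor — approved.
Class III: 2/3 of 1447959 = 965306; 965,306 required, 965,306 in favor — approved.
Class IV: 3/5 of 1256675 = 754005; 754,005 required, 753,788 in favor — not approved.

Not approved — the Class IV shares did not give the required vote.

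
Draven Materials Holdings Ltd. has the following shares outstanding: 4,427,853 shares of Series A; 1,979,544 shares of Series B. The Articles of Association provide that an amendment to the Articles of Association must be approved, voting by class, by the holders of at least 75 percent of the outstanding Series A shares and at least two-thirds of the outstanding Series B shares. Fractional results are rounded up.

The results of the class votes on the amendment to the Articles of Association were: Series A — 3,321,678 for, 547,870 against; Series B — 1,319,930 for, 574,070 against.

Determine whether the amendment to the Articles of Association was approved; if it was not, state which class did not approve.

Series A: 3/4 of 4427853 = 3320889.75, rounded up to 3320890; 3,320,890 required, 3,321,678 in favor — approved.
Series B: 2/3 of 1979544 = 1319696; 1,319,696 required, 1,319,930 in favor — approved.

Approved — every class gave the required vote.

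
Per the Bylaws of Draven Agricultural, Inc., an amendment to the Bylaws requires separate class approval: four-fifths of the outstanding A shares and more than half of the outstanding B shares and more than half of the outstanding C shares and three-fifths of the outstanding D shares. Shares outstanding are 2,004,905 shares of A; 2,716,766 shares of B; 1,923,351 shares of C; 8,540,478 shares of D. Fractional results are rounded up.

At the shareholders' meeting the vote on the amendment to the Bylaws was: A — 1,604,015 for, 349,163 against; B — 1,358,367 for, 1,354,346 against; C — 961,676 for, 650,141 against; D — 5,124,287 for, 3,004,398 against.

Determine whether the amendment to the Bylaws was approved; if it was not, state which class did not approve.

A: 4/5 of 2004905 = 1603924; 1,603,924 required, 1,604,015 in favor — approved.
B: a majority of 2716766 is 1358384; 1,358,384 required, 1,358,367 in favor — not approved.
C: a majority of 1923351 is 961676; 961,676 required, 961,676 in favor — approved.
D: 3/5 of 8540478 = 5124286.80, rounded up to 5124287; 5,124,287 required, 5,124,287 in favor — approved.

Not approved — the B shares did not give the required vote.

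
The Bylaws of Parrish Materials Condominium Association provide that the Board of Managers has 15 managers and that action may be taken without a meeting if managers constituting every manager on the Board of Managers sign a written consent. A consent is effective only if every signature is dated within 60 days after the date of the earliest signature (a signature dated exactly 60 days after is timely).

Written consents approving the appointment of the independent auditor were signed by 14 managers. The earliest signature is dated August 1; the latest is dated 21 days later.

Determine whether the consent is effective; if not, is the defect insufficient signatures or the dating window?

Not effective — insufficient signatures.

Signatures required: all of 15 — unanimous means all 15, so 15 needed; 14 signed. Insufficient.
Dating window: the latest signature is 21 days after the earliest; the limit is 60 days. Within the window.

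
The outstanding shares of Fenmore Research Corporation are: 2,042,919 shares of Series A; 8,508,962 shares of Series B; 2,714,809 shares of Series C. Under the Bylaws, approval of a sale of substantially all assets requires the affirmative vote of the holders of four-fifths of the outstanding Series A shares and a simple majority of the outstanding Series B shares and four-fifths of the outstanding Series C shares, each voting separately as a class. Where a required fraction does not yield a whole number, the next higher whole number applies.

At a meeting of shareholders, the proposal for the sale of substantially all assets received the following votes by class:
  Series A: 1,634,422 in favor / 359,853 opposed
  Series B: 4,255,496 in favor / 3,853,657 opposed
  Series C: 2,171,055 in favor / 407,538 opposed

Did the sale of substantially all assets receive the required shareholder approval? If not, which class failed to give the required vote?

Not approved — the Series C shares did not give the required vote.

Series A: 4/5 of 2042919 = 1634335.20, rounded up to 1634336; 1,634,336 required, 1,634,422 in favor — approved.
Series B: a majority of 8508962 is 4254482; 4,254,482 required, 4,255,496 in favor — approved.
Series C: 4/5 of 2714809 = 2171847.20, rounded up to 2171848; 2,171,848 required, 2,171,055 in favor — not approved.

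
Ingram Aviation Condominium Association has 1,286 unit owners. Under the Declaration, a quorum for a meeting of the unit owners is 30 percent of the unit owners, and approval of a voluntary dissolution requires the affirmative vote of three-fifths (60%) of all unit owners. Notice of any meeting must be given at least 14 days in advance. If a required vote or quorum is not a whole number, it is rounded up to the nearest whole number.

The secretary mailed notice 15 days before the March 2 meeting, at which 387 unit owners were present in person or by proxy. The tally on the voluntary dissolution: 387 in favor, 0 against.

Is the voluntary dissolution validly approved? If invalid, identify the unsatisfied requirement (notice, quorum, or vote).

Notice: 15 days given; 14 required. Satisfied.
Quorum: 30% of 1,286 = 385.80, rounded up to 386; 387 present. Satisfied.
Vote: requires three-fifths of all unit owners (1,286); 3/5 of 1286 = 771.60, rounded up to 772, so 772 needed; 387 in favor. Not satisfied.

Invalid — vote requirement not satisfied.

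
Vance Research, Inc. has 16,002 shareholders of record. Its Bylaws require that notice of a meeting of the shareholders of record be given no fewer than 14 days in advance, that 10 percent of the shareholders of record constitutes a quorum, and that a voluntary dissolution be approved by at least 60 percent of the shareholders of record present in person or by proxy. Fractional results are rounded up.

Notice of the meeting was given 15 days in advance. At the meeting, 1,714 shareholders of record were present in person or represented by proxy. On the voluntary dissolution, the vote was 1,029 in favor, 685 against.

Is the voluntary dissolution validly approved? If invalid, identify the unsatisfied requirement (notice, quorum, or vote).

Notice: 15 days given; 14 required. Satisfied.
Quorum: 10% of 16,002 = 1,600.20, rounded up to 1,601; 1,714 present. Satisfied.
Vote: requires three-fifths of those present (1,714); 3/5 of 1714 = 1028.40, rounded up to 1029, so 1,029 needed; 1,029 in favor. Satisfied.

Valid — all requirements satisfied.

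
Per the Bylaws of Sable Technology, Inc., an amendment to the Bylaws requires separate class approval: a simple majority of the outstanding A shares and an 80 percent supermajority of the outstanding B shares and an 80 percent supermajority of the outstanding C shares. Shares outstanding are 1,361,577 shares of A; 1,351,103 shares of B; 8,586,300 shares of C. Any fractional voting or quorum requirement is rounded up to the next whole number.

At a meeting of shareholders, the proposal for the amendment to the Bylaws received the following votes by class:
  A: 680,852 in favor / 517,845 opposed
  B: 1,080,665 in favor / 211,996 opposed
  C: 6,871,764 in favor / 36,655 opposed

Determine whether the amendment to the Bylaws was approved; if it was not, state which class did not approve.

Not approved — the B shares did not give the required vote.

A: a majority of 1361577 is 680789; 680,789 required, 680,852 in favor — approved.
B: 4/5 of 1351103 = 1080882.40, rounded up to 1080883; 1,080,883 required, 1,080,665 in favor — not approved.
C: 4/5 of 8586300 = 6869040; 6,869,040 required, 6,871,764 in favor — approved.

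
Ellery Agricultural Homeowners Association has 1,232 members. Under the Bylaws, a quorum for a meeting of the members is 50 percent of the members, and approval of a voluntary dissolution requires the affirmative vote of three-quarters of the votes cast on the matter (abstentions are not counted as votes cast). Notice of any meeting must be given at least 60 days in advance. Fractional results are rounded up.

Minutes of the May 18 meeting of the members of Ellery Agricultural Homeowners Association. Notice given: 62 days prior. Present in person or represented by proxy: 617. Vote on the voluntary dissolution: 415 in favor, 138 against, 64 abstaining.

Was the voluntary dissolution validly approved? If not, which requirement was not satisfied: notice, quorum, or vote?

Notice: 62 days given; 60 required. Satisfied.
Quorum: 50% of 1,232 = 616; 617 present. Satisfied.
Vote: requires three-fourths of the votes cast (617 − 64 abstaining = 553); 3/4 of 553 = 414.75, rounded up to 415, so 415 needed; 415 in favor. Satisfied.

Valid — all requirements satisfied.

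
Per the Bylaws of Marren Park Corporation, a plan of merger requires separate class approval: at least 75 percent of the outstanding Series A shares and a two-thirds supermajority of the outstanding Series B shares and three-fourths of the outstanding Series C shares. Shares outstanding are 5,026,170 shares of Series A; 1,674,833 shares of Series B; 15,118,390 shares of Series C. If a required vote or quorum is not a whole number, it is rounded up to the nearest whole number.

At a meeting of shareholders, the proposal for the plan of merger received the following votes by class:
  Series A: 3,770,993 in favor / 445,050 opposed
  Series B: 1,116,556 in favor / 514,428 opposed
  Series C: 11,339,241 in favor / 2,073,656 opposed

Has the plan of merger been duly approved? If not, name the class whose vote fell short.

Series A: 3/4 of 5026170 = 3769627.50, rounded up to 3769628; 3,769,628 required, 3,770,993 in favor — approved.
Series B: 2/3 of 1674833 = 1116555.33, rounded up to 1116556; 1,116,556 required, 1,116,556 in favor — approved.
Series C: 3/4 of 15118390 = 11338792.50, rounded up to 11338793; 11,338,793 required, 11,339,241 in favor — approved.

Approved — every class gave the required vote.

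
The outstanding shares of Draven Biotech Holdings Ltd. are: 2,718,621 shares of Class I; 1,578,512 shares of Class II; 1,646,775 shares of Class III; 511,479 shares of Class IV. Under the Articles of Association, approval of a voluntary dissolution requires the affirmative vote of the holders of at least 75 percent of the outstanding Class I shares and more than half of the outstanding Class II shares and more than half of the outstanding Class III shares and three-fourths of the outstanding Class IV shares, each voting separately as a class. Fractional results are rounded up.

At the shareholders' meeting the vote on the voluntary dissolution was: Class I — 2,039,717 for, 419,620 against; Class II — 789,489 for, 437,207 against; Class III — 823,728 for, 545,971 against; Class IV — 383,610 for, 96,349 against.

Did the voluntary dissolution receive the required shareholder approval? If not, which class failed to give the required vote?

Class I: 3/4 of 2718621 = 2038965.75, rounded up to 2038966; 2,038,966 required, 2,039,717 in favor — approved.
Class II: a majority of 1578512 is 789257; 789,257 required, 789,489 in favor — approved.
Class III: a majority of 1646775 is 823388; 823,388 required, 823,728 in favor — approved.
Class IV: 3/4 of 511479 = 383609.25, rounded up to 383610; 383,610 required, 383,610 in favor — approved.

Approved — every class gave the required vote.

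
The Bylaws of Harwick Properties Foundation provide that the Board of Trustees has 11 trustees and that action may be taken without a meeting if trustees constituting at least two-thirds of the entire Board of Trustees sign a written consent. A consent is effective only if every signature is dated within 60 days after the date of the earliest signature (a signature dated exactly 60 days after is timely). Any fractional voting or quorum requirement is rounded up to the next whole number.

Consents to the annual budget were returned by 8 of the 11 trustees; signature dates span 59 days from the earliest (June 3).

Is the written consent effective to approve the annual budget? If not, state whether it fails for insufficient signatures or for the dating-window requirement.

Effective — both the signature and dating-window requirements are satisfied.

Signatures required: at least two-thirds of 11 — 2/3 of 11 = 7.33, rounded up to 8, so 8 needed; 8 signed. Sufficient.
Dating window: the latest signature is 59 days after the earliest; the limit is 60 days. Within the window.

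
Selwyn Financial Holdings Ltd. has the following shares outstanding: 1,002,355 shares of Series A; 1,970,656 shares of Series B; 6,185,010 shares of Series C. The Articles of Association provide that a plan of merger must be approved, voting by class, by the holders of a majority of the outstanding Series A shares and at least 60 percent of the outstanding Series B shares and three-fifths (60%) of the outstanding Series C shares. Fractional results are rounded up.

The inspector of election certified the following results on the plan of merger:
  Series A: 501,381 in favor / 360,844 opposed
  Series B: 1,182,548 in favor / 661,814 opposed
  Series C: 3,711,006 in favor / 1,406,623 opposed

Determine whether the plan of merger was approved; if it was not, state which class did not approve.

Series A: a majority of 1002355 is 501178; 501,178 required, 501,381 in favor — approved.
Series B: 3/5 of 1970656 = 1182393.60, rounded up to 1182394; 1,182,394 required, 1,182,548 in favor — approved.
Series C: 3/5 of 6185010 = 3711006; 3,711,006 required, 3,711,006 in favor — approved.

Approved — every class gave the required vote.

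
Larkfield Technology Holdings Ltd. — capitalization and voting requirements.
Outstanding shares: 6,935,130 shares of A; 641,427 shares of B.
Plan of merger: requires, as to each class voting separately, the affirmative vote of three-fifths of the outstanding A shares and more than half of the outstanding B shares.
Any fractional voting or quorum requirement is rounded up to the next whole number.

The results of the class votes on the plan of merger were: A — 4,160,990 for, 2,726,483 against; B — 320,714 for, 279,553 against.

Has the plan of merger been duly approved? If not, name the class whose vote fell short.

Not approved — the A shares did not give the required vote.

A: 3/5 of 6935130 = 4161078; 4,161,078 required, 4,160,990 in favor — not approved.
B: a majority of 641427 is 320714; 320,714 required, 320,714 in favor — approved.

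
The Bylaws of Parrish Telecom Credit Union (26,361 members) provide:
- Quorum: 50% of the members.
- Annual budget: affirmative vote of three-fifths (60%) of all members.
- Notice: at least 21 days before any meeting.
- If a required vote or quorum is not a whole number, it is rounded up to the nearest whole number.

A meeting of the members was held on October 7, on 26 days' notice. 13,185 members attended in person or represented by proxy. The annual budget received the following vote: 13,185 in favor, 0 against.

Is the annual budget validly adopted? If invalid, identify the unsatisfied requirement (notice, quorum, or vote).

Invalid — vote requirement not satisfied.

Notice: 26 days given; 21 required. Satisfied.
Quorum: 50% of 26,361 = 13,180.50, rounded up to 13,181; 13,185 present. Satisfied.
Vote: requires three-fifths of all members (26,361); 3/5 of 26361 = 15816.60, rounded up to 15817, so 15,817 needed; 13,185 in favor. Not satisfied.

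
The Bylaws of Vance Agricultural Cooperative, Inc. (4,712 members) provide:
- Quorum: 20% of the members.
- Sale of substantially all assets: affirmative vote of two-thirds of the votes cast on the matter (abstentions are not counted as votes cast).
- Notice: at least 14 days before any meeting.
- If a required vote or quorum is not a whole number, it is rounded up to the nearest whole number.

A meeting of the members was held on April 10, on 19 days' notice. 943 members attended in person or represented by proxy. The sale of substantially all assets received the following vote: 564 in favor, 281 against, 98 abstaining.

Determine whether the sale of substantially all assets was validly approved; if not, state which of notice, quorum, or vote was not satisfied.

Valid — all requirements satisfied.

Notice: 19 days given; 14 required. Satisfied.
Quorum: 20% of 4,712 = 942.40, rounded up to 943; 943 present. Satisfied.
Vote: requires two-thirds of the votes cast (943 − 98 abstaining = 845); 2/3 of 845 = 563.33, rounded up to 564, so 564 needed; 564 in favor. Satisfied.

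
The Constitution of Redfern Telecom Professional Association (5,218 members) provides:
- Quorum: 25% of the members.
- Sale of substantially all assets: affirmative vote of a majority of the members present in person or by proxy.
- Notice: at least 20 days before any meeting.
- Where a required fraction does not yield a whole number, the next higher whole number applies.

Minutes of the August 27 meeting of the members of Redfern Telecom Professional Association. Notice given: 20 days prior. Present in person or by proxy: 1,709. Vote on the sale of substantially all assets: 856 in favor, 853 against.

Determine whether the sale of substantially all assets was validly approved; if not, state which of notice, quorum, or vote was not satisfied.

Valid — all requirements satisfied.

Notice: 20 days given; 20 required. Satisfied.
Quorum: 25% of 5,218 = 1,304.50, rounded up to 1,305; 1,709 present. Satisfied.
Vote: requires a majority of those present (1,709); a majority of 1709 is 855, so 855 needed; 856 in favor. Satisfied.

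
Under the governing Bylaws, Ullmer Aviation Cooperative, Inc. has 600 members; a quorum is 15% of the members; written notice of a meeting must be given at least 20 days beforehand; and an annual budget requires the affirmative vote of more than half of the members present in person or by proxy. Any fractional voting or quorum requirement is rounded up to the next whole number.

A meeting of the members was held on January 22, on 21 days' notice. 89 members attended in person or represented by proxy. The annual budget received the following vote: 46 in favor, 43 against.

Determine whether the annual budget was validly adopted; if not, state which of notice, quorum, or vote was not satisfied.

Notice: 21 days given; 20 required. Satisfied.
Quorum: 15% of 600 = 90; 89 present. Not satisfied.
Vote: requires a majority of those present (89); a majority of 89 is 45, so 45 needed; 46 in favor. Satisfied.

Invalid — quorum requirement not satisfied.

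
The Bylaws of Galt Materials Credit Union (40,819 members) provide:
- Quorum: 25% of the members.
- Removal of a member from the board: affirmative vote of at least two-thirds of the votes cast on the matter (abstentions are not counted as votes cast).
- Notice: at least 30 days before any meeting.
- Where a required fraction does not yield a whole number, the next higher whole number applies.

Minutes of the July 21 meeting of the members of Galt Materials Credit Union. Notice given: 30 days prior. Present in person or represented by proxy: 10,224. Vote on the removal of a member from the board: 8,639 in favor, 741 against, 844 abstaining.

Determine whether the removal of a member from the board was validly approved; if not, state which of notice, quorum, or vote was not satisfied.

Notice: 30 days given; 30 required. Satisfied.
Quorum: 25% of 40,819 = 10,204.75, rounded up to 10,205; 10,224 present. Satisfied.
Vote: requires two-thirds of the votes cast (10,224 − 844 abstaining = 9,380); 2/3 of 9380 = 6253.33, rounded up to 6254, so 6,254 needed; 8,639 in favor. Satisfied.

Valid — all requirements satisfied.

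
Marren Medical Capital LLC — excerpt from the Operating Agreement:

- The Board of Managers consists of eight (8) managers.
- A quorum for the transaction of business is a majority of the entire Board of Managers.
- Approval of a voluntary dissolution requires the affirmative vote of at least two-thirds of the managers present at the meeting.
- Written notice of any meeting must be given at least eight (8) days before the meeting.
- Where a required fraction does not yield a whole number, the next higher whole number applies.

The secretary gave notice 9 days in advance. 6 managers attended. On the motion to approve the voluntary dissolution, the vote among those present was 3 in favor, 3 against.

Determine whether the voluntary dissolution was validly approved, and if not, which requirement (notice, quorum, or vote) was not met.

Notice: 9 days given; 8 required (9 ≥ 8). Satisfied.
Quorum: 6 present; quorum is 5. Satisfied.
Vote: the voluntary dissolution requires two-thirds of the managers present (6). 2/3 of 6 = 4, so 4 affirmative votes are needed; 3 voted in favor. Not satisfied.

Invalid — vote requirement not satisfied.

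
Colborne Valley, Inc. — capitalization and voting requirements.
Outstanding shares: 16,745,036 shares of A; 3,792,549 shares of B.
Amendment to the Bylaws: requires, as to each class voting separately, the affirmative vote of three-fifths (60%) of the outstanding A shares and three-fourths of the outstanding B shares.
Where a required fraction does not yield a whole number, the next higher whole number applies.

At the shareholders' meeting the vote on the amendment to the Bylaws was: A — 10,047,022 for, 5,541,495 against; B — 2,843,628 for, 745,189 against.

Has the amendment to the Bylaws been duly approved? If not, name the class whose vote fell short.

A: 3/5 of 16745036 = 10047021.60, rounded up to 10047022; 10,047,022 required, 10,047,022 in favor — approved.
B: 3/4 of 3792549 = 2844411.75, rounded up to 2844412; 2,844,412 required, 2,843,628 in favor — not approved.

Not approved — the B shares did not give the required vote.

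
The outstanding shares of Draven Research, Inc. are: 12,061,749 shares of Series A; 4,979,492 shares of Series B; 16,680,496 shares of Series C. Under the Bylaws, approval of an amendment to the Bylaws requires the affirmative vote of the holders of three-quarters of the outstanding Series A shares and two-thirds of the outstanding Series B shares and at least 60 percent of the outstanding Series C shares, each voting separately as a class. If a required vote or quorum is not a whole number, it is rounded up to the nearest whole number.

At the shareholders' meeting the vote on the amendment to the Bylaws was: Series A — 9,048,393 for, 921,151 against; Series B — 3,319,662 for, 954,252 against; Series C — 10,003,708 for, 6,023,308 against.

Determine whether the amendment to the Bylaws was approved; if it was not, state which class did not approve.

Not approved — the Series C shares did not give the required vote.

Series A: 3/4 of 12061749 = 9046311.75, rounded up to 9046312; 9,046,312 required, 9,048,393 in favor — approved.
Series B: 2/3 of 4979492 = 3319661.33, rounded up to 3319662; 3,319,662 required, 3,319,662 in favor — approved.
Series C: 3/5 of 16680496 = 10008297.60, rounded up to 10008298; 10,008,298 required, 10,003,708 in favor — not approved.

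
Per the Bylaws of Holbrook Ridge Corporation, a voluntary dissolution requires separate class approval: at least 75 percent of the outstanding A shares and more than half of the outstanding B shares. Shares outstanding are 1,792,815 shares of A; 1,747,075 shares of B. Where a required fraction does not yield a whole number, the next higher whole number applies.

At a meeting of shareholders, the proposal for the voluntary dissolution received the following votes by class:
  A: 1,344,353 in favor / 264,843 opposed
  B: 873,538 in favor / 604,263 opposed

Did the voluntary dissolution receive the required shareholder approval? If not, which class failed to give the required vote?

A: 3/4 of 1792815 = 1344611.25, rounded up to 1344612; 1,344,612 required, 1,344,353 in favor — not approved.
B: a majority of 1747075 is 873538; 873,538 required, 873,538 in favor — approved.

Not approved — the A shares did not give the required vote.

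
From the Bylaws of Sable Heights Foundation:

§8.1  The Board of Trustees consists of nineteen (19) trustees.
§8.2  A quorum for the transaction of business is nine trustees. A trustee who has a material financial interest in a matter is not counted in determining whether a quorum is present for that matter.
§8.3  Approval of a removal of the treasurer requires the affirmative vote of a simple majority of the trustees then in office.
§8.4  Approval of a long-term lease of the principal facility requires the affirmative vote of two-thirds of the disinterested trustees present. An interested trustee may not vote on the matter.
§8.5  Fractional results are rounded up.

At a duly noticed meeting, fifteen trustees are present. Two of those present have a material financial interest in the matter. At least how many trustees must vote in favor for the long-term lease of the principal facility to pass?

The long-term lease of the principal facility requires two-thirds of the disinterested trustees present (15 − 2 = 13).
2/3 of 13 = 8.67, rounded up to 9.

9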